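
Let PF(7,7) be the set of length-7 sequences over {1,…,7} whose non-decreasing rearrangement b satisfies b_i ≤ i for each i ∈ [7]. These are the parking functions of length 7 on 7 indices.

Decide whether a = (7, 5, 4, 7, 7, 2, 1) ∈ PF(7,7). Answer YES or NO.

NO

Order a: b = (1, 2, 4, 5, 7, 7, 7).
  b_1=1 ≤ 1
  b_2=2 ≤ 2
  b_3=4 > 3
  fails at i=3 ⇒ NO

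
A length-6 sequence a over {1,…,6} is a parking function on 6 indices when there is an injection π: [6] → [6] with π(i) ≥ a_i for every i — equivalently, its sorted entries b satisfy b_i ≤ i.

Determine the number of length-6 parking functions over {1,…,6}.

16807

|PF| = (6+1−6)·(6+1)^{6−1} = 1 · 16807 = 16807 [KW]
Example (2,6,1,1,2,3) → sorted (1,1,2,2,3,6): b_i ≤ i ∀i, a PF.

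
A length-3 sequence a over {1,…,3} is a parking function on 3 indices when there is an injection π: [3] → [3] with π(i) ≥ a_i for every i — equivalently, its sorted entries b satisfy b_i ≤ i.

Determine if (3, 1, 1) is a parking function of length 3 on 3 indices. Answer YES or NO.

YES

Rearranged: b = (1, 1, 3).
  b_1=1 ≤ 1
  b_2=1 ≤ 2
  b_3=3 ≤ 3
All bounds hold ⇒ YES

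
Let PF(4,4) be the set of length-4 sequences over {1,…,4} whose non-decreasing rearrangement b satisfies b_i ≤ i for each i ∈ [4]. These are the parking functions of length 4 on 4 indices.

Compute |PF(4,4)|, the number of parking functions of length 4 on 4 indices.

125

|PF| = (5−4)·5^(4−1) = 1×125 = 125
Check (1,2,2,3) → sorted (1,2,2,3): b_i ≤ i ∀i, a PF.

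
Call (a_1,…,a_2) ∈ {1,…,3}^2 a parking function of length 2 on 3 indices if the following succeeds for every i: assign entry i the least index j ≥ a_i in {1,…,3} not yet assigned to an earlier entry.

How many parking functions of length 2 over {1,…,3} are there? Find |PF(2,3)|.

8

#PF = (4−2)·4^(2−1) = 2 · 4 = 8
E.g. (3,1) → sorted (1,3): b_i ≤ 1+i ∀i, a PF.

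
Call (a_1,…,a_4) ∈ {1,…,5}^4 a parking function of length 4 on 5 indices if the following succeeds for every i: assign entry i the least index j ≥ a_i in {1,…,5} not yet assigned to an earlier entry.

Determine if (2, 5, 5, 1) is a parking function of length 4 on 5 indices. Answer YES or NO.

Rearranged: b = (1, 2, 5, 5).
  b_1=1 ≤ 2
  b_2=2 ≤ 3
  b_3=5 > 4
  fails at i=3 ⇒ NO

NO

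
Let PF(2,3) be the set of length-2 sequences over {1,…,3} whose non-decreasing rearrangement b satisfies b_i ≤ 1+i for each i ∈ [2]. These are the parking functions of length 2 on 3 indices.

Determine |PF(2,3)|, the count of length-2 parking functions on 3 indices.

|PF(2,3)| = 2·4^1 = 2×4 = 8 (Pollak)
Example (3,2) → sorted (2,3): b_i ≤ 1+i ∀i, a PF.

8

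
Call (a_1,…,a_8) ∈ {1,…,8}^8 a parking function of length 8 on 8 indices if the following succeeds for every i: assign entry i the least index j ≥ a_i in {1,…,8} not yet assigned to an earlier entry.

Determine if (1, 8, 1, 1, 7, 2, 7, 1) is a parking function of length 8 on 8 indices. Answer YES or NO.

Sorted: b = (1, 1, 1, 1, 2, 7, 7, 8).
  b_1=1 ≤ 1
  b_2=1 ≤ 2
  b_3=1 ≤ 3
  b_4=1 ≤ 4
  b_5=2 ≤ 5
  b_6=7 > 6
  fails at i=6 ⇒ NO

NO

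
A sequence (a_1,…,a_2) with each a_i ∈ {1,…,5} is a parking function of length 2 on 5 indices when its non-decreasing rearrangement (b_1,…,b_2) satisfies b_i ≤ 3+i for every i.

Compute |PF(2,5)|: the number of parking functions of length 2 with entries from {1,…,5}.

24

#PF = (5−2+1)·(5+1)^(2−1) = 4×6 = 24 (Konheim–Weiss)
E.g. (4,1) → sorted (1,4): b_i ≤ 3+i ∀i, a PF.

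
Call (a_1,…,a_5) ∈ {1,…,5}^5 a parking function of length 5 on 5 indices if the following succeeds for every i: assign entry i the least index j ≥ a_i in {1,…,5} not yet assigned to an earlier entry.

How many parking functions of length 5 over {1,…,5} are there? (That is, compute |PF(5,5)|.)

1296

|PF| = 1·6^4 = 1·1296 = 1296
Example (4,2,1,3,2) → sorted (1,2,2,3,4): b_i ≤ i ∀i, a PF.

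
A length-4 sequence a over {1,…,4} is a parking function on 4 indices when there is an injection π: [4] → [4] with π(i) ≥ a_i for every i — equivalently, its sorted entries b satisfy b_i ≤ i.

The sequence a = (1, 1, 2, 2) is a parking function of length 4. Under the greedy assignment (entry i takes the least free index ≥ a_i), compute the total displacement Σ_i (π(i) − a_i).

4

Σπ = 4·5/2 = 10 (π permutes [4]); Σa = 1+1+2+2 = 6; disp = 10−6 = 4.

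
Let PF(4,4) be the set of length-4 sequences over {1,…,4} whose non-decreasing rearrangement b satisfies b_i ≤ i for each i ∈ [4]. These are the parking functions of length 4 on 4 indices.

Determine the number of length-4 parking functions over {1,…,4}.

125

#PF = (4+1−4)·(4+1)^{4−1} = 1 · 125 = 125 (Konheim–Weiss)
E.g. (2,3,1,2) → sorted (1,2,2,3): b_i ≤ i ∀i, a PF.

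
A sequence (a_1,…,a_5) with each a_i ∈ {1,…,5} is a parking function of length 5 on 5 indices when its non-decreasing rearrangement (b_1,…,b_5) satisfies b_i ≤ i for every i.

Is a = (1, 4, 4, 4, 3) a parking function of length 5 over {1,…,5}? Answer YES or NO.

NO

Order a: b = (1, 3, 4, 4, 4).
  b_1=1 ≤ 1
  b_2=3 > 2
  fails at i=2 ⇒ NO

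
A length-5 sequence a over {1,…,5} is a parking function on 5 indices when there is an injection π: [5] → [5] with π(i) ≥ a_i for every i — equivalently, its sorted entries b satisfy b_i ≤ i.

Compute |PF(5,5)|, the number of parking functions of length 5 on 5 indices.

Count = (5+1−5)·(5+1)^{5−1} = 1·1296 = 1296 (Pollak)
One tuple (4,5,2,1,1) → sorted (1,1,2,4,5): b_i ≤ i ∀i, a PF.

1296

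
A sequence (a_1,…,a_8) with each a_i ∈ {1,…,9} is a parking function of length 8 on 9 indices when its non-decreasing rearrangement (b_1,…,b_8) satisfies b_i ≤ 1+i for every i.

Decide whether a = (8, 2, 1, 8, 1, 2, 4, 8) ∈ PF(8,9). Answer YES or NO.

NO

Sorted: b = (1, 1, 2, 2, 4, 8, 8, 8).
  b_1=1 ≤ 2
  b_2=1 ≤ 3
  b_3=2 ≤ 4
  b_4=2 ≤ 5
  b_5=4 ≤ 6
  b_6=8 > 7
  fails at i=6 ⇒ NO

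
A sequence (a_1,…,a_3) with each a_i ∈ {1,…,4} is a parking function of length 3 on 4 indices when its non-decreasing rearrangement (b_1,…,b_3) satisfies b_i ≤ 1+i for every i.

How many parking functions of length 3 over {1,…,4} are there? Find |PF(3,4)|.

|PF(3,4)| = (4+1−3)·(4+1)^{3−1} = 2·25 = 50
Check (1,4,1) → sorted (1,1,4): b_i ≤ 1+i ∀i, a PF.

50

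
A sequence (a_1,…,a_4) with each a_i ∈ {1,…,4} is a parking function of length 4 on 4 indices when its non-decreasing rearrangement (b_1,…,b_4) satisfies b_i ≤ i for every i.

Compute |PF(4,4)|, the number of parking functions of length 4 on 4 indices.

#PF = 1·5^3 = 1 · 125 = 125 [KW]
Example (1,4,3,2) → sorted (1,2,3,4): b_i ≤ i ∀i, a PF.

125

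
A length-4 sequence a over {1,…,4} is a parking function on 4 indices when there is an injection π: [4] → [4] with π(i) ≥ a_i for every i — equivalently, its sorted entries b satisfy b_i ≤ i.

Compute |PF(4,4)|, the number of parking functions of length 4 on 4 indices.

|PF(4,4)| = (5−4)·5^(4−1) = 1·125 = 125
Example (2,4,1,3) → sorted (1,2,3,4): b_i ≤ i ∀i, a PF.

125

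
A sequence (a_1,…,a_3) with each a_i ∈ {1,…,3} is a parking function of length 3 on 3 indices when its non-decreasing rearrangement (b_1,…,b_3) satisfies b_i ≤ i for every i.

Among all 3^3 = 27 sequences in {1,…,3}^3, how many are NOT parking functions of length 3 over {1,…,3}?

|PF(3,3)| = (3+1−3)·(3+1)^{3−1} = 1 · 16 = 16 (Pollak)
One tuple (3,3,3) → sorted (3,3,3): b_1=3>1, not a PF.
So 27 − 16 = 11 fail.

11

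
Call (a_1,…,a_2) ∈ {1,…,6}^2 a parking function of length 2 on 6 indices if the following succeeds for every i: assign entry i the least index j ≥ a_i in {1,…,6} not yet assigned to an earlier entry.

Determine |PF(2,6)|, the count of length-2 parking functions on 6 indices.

Count = 5·7^1 = 5×7 = 35
One tuple (3,6) → sorted (3,6): b_i ≤ 4+i ∀i, a PF.

35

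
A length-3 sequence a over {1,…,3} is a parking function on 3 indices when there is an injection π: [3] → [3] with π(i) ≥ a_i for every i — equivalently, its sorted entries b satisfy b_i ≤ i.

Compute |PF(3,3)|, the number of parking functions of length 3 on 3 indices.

16

#PF = 1·4^2 = 1·16 = 16
Example (2,3,1) → sorted (1,2,3): b_i ≤ i ∀i, a PF.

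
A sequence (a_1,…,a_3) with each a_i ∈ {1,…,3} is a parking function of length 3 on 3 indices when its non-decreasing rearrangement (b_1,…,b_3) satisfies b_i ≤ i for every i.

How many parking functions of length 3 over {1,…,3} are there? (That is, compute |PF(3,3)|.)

|PF| = (3+1−3)·(3+1)^{3−1} = 1 · 16 = 16 (Konheim–Weiss)
Check (2,1,3) → sorted (1,2,3): b_i ≤ i ∀i, a PF.

16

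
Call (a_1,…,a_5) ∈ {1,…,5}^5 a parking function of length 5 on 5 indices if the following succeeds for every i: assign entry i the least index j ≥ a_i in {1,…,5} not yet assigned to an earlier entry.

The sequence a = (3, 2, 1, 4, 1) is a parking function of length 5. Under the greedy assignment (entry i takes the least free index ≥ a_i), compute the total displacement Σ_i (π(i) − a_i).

Σπ(i) = 1+…+5 = 15; Σa = 3+2+1+4+1 = 11; disp = 15−11 = 4.

4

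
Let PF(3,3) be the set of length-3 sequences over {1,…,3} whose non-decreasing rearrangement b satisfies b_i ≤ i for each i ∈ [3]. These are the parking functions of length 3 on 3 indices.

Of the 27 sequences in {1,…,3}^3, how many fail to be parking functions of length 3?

|PF| = (3−3+1)·(3+1)^(3−1) = 1×16 = 16 (Pollak)
E.g. (2,3,3) → sorted (2,3,3): b_1=2>1, not a PF.
So 27 − 16 = 11 fail.

11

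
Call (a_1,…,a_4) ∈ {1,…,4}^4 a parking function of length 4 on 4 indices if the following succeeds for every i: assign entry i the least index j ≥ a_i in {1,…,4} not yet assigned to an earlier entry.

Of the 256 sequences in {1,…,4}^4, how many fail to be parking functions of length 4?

131

|PF(4,4)| = (4−4+1)·(4+1)^(4−1) = 1·125 = 125 (Pollak)
E.g. (4,4,3,3) → sorted (3,3,4,4): b_1=3>1, not a PF.
Total 256; non-PF = 256−125 = 131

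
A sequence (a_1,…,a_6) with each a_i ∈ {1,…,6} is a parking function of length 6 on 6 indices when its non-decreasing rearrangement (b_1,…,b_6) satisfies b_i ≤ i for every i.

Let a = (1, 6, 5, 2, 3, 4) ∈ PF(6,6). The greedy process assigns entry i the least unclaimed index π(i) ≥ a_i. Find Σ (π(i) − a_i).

Σπ(i) = 1+…+6 = 21; Σa = 1+6+5+2+3+4 = 21; disp = 21−21 = 0.

0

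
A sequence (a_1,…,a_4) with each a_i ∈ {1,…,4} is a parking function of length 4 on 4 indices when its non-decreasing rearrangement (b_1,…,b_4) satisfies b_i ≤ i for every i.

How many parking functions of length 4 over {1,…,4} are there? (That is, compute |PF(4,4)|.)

125

|PF(4,4)| = (4−4+1)·(4+1)^(4−1) = 1·125 = 125 (Konheim–Weiss)
Example (1,1,4,1) → sorted (1,1,1,4): b_i ≤ i ∀i, a PF.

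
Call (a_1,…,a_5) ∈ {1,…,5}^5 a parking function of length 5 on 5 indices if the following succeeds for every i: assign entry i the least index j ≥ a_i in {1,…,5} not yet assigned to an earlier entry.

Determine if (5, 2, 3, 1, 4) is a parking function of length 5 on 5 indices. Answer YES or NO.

Sorted: b = (1, 2, 3, 4, 5).
  b_1=1 ≤ 1
  b_2=2 ≤ 2
  b_3=3 ≤ 3
  b_4=4 ≤ 4
  b_5=5 ≤ 5
All bounds hold ⇒ YES

YES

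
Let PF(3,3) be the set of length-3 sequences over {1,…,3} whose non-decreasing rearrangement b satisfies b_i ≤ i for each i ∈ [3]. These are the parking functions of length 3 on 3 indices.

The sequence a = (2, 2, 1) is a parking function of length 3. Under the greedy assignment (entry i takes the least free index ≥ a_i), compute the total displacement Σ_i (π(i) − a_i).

Σπ(i) = 1+…+3 = 6; Σa = 2+2+1 = 5; disp = 6−5 = 1.

1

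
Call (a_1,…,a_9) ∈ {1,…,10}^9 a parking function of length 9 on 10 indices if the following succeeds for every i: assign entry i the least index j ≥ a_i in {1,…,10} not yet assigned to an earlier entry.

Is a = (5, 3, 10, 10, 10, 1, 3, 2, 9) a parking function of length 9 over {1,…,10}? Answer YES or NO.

NO

Sorted: b = (1, 2, 3, 3, 5, 9, 10, 10, 10).
  b_1=1 ≤ 2
  b_2=2 ≤ 3
  b_3=3 ≤ 4
  b_4=3 ≤ 5
  b_5=5 ≤ 6
  b_6=9 > 7
  fails at i=6 ⇒ NO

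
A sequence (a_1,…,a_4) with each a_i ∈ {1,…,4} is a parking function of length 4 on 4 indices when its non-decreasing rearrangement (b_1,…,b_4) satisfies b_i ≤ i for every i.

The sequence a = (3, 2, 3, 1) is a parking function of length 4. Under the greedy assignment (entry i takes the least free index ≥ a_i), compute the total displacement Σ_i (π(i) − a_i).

Σπ = 10 ({1..4} each once); Σa = 3+2+3+1 = 9; disp = 10−9 = 1.

1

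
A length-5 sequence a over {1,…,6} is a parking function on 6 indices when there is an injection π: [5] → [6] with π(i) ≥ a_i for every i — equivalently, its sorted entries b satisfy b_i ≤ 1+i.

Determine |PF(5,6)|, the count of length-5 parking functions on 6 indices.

4802

|PF(5,6)| = (6+1−5)·(6+1)^{5−1} = 2×2401 = 4802 (Konheim–Weiss)
Example (1,2,6,4,1) → sorted (1,1,2,4,6): b_i ≤ 1+i ∀i, a PF.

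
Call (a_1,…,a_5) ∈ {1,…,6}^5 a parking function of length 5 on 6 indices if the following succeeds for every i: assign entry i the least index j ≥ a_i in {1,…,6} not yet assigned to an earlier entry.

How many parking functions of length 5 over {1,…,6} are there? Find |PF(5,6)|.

4802

|PF| = 2·7^4 = 2 · 2401 = 4802 [KW]
E.g. (5,2,4,2,1) → sorted (1,2,2,4,5): b_i ≤ 1+i ∀i, a PF.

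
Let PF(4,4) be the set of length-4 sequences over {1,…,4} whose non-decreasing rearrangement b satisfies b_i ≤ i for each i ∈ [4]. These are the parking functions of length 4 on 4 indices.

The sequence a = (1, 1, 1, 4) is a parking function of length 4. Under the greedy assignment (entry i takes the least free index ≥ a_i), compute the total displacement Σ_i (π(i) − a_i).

3

Σπ = 4·5/2 = 10 (π permutes [4]); Σa = 1+1+1+4 = 7; disp = 10−7 = 3.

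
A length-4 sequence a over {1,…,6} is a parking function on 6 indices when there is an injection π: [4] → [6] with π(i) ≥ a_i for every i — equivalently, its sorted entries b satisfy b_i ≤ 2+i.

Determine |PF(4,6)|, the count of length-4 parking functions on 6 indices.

1029

Count = 3·7^3 = 3 · 343 = 1029
Check (3,2,5,6) → sorted (2,3,5,6): b_i ≤ 2+i ∀i, a PF.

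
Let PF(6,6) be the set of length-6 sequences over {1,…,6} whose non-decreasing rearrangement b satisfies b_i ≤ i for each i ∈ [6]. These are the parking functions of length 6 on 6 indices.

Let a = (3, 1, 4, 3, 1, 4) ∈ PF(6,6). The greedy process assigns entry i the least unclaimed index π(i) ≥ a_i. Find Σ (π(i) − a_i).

Σπ(i) = 1+…+6 = 21; Σa = 3+1+4+3+1+4 = 16; disp = 21−16 = 5.

5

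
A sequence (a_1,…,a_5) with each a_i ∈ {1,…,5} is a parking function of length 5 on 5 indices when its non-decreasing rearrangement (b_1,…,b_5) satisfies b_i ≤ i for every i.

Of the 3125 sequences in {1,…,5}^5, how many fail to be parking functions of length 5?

1829

Count = (5−5+1)·(5+1)^(5−1) = 1 · 1296 = 1296 (Konheim–Weiss)
Check (4,5,3,2,5) → sorted (2,3,4,5,5): b_1=2>1, not a PF.
Total 3125; non-PF = 3125−1296 = 1829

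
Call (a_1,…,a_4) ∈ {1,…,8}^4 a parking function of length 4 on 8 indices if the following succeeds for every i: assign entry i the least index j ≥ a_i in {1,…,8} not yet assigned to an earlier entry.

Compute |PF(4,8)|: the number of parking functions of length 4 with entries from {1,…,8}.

Count = 5·9^3 = 5·729 = 3645 (Pollak)
One tuple (5,2,1,3) → sorted (1,2,3,5): b_i ≤ 4+i ∀i, a PF.

3645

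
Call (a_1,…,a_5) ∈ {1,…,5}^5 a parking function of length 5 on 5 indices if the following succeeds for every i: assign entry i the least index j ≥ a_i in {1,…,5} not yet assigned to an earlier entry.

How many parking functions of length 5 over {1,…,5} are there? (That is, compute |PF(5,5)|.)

1296

|PF(5,5)| = (6−5)·6^(5−1) = 1×1296 = 1296 (Konheim–Weiss)
Check (3,2,1,1,2) → sorted (1,1,2,2,3): b_i ≤ i ∀i, a PF.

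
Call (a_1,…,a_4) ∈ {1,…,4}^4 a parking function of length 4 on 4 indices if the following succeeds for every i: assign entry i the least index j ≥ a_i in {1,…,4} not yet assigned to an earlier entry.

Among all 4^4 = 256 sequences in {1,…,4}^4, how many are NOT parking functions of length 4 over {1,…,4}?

131

#PF = (5−4)·5^(4−1) = 1 · 125 = 125 (Pollak)
Check (4,2,4,4) → sorted (2,4,4,4): b_1=2>1, not a PF.
4^4 − 125 = 256 − 125 = 131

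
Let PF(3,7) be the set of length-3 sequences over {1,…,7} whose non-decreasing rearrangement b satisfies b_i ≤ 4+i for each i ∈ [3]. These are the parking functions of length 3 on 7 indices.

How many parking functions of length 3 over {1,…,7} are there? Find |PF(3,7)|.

320

|PF(3,7)| = (7+1−3)·(7+1)^{3−1} = 5·64 = 320 (Konheim–Weiss)
E.g. (1,7,2) → sorted (1,2,7): b_i ≤ 4+i ∀i, a PF.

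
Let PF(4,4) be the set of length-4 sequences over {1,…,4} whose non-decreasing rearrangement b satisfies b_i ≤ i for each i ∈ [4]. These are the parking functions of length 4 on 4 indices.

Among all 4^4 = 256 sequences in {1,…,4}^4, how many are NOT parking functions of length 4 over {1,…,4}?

131

|PF(4,4)| = 1·5^3 = 1·125 = 125 (Konheim–Weiss)
Example (4,3,2,2) → sorted (2,2,3,4): b_1=2>1, not a PF.
So 256 − 125 = 131 fail.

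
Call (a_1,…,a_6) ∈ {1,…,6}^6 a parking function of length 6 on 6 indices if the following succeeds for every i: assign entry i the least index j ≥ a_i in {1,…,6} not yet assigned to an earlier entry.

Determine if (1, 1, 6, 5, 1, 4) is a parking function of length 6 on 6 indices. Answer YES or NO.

Order a: b = (1, 1, 1, 4, 5, 6).
  b_1=1 ≤ 1
  b_2=1 ≤ 2
  b_3=1 ≤ 3
  b_4=4 ≤ 4
  b_5=5 ≤ 5
  b_6=6 ≤ 6
All bounds hold ⇒ YES

YES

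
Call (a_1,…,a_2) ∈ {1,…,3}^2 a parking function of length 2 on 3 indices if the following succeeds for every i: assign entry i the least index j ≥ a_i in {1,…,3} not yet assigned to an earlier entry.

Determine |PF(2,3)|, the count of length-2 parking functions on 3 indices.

#PF = (3+1−2)·(3+1)^{2−1} = 2×4 = 8
E.g. (3,1) → sorted (1,3): b_i ≤ 1+i ∀i, a PF.

8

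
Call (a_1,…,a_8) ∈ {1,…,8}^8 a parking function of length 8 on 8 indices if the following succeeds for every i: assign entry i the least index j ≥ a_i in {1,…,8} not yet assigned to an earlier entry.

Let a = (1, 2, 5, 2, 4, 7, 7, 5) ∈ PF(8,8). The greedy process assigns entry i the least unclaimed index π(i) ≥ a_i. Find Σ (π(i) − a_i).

Σπ = 8·9/2 = 36 (π permutes [8]); Σa = 1+2+5+2+4+7+7+5 = 33; disp = 36−33 = 3.

3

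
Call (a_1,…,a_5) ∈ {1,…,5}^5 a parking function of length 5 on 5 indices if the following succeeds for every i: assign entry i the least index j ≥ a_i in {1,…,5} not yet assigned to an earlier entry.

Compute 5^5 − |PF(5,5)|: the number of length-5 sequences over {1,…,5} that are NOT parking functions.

Count = (6−5)·6^(5−1) = 1·1296 = 1296 [KW]
Example (4,4,3,4,5) → sorted (3,4,4,4,5): b_1=3>1, not a PF.
So 3125 − 1296 = 1829 fail.

1829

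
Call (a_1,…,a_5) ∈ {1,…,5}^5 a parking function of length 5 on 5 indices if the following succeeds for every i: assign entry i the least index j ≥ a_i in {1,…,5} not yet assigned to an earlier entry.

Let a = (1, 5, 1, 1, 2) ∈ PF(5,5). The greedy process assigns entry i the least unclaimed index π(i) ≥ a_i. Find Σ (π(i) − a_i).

5

Σπ = 15 ({1..5} each once); Σa = 1+5+1+1+2 = 10; disp = 15−10 = 5.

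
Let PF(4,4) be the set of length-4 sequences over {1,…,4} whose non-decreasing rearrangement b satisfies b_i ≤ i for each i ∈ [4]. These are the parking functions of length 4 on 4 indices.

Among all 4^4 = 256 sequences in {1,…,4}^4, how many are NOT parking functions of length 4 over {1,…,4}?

|PF| = (4+1−4)·(4+1)^{4−1} = 1×125 = 125 (Pollak)
One tuple (2,2,2,2) → sorted (2,2,2,2): b_1=2>1, not a PF.
4^4 − 125 = 256 − 125 = 131

131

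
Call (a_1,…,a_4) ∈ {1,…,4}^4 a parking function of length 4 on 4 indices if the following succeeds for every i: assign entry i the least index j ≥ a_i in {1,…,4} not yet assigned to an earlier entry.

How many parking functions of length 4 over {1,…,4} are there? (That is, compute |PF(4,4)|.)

Count = (4−4+1)·(4+1)^(4−1) = 1·125 = 125 (Pollak)
One tuple (3,4,2,1) → sorted (1,2,3,4): b_i ≤ i ∀i, a PF.

125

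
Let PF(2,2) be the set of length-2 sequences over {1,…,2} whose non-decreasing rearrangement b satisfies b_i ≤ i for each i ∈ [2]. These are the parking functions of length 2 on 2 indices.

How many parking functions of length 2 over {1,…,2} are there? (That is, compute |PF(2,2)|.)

#PF = (2−2+1)·(2+1)^(2−1) = 1 · 3 = 3
Example (1,2) → sorted (1,2): b_i ≤ i ∀i, a PF.

3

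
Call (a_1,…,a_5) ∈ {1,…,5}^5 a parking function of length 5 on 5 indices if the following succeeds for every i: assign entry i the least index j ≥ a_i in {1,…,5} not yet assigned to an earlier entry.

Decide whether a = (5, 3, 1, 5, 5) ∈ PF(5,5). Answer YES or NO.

NO

Rearranged: b = (1, 3, 5, 5, 5).
  b_1=1 ≤ 1
  b_2=3 > 2
  fails at i=2 ⇒ NO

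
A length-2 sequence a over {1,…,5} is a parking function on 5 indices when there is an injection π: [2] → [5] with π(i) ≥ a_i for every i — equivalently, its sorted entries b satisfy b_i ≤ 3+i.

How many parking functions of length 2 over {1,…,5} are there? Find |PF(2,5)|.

Count = (5+1−2)·(5+1)^{2−1} = 4×6 = 24 [KW]
One tuple (4,2) → sorted (2,4): b_i ≤ 3+i ∀i, a PF.

24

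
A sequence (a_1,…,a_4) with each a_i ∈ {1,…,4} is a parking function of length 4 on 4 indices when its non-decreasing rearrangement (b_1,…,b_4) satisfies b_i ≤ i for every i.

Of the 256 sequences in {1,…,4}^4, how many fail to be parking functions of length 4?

Count = (4−4+1)·(4+1)^(4−1) = 1 · 125 = 125
Example (4,4,3,4) → sorted (3,4,4,4): b_1=3>1, not a PF.
So 256 − 125 = 131 fail.

131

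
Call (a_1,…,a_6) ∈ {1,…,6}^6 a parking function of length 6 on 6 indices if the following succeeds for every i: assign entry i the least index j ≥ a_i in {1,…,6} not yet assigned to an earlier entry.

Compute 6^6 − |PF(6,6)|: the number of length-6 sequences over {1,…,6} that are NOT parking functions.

29849

#PF = 1·7^5 = 1×16807 = 16807
Example (1,6,6,6,1,1) → sorted (1,1,1,6,6,6): b_4=6>4, not a PF.
6^6 − 16807 = 46656 − 16807 = 29849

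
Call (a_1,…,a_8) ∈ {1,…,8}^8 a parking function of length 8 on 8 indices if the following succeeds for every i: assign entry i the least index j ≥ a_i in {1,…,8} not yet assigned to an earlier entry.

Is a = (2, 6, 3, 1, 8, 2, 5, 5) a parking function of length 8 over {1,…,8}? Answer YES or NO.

YES

Order a: b = (1, 2, 2, 3, 5, 5, 6, 8).
  b_1=1 ≤ 1
  b_2=2 ≤ 2
  b_3=2 ≤ 3
  b_4=3 ≤ 4
  b_5=5 ≤ 5
  b_6=5 ≤ 6
  b_7=6 ≤ 7
  b_8=8 ≤ 8
All bounds hold ⇒ YES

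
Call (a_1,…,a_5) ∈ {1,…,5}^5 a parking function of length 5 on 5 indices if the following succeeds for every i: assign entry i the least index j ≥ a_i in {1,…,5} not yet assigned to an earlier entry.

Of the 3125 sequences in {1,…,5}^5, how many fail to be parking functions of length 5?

1829

#PF = 1·6^4 = 1 · 1296 = 1296 (Konheim–Weiss)
Check (4,4,3,2,5) → sorted (2,3,4,4,5): b_1=2>1, not a PF.
So 3125 − 1296 = 1829 fail.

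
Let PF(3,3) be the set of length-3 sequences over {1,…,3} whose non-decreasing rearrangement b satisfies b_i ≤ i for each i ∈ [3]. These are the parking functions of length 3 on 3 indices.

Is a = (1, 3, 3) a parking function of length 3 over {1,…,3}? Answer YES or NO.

Rearranged: b = (1, 3, 3).
  b_1=1 ≤ 1
  b_2=3 > 2
  fails at i=2 ⇒ NO

NO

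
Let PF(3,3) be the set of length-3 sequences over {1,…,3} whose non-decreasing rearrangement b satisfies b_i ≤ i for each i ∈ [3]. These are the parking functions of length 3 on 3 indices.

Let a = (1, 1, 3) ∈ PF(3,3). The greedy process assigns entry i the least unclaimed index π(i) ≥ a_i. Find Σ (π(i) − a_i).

Σπ(i) = 1+…+3 = 6; Σa = 1+1+3 = 5; disp = 6−5 = 1.

1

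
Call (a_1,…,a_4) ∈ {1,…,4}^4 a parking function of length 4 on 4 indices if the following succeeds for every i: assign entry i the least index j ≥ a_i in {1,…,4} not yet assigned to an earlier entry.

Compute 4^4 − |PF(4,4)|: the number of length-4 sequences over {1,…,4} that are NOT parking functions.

131

#PF = (4+1−4)·(4+1)^{4−1} = 1 · 125 = 125 (Konheim–Weiss)
Check (4,4,3,4) → sorted (3,4,4,4): b_1=3>1, not a PF.
Total 256; non-PF = 256−125 = 131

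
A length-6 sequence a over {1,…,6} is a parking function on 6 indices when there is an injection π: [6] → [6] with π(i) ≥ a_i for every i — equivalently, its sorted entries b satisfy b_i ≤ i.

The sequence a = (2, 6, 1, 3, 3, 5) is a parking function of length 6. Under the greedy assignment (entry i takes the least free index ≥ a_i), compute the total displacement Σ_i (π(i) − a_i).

Σπ = 6·7/2 = 21 (π permutes [6]); Σa = 2+6+1+3+3+5 = 20; disp = 21−20 = 1.

1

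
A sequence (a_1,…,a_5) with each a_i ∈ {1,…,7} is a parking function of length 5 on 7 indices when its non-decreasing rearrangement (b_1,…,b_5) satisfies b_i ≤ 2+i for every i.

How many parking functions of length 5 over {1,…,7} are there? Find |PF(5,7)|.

|PF(5,7)| = (7−5+1)·(7+1)^(5−1) = 3 · 4096 = 12288
One tuple (4,7,6,5,3) → sorted (3,4,5,6,7): b_i ≤ 2+i ∀i, a PF.

12288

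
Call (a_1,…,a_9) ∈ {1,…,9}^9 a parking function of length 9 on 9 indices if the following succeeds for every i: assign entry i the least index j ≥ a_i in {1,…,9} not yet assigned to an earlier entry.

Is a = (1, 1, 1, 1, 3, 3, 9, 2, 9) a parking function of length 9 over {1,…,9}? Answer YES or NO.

Order a: b = (1, 1, 1, 1, 2, 3, 3, 9, 9).
  b_1=1 ≤ 1
  b_2=1 ≤ 2
  b_3=1 ≤ 3
  b_4=1 ≤ 4
  b_5=2 ≤ 5
  b_6=3 ≤ 6
  b_7=3 ≤ 7
  b_8=9 > 8
  fails at i=8 ⇒ NO

NO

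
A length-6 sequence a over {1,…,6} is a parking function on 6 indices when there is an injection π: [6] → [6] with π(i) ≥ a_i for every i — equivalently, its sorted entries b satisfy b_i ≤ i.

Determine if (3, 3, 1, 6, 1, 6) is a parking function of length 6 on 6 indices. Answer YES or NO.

Order a: b = (1, 1, 3, 3, 6, 6).
  b_1=1 ≤ 1
  b_2=1 ≤ 2
  b_3=3 ≤ 3
  b_4=3 ≤ 4
  b_5=6 > 5
  fails at i=5 ⇒ NO

NO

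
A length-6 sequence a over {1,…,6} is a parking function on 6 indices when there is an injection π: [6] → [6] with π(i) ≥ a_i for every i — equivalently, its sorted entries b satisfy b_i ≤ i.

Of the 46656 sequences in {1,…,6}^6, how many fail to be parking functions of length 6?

29849

|PF| = (6−6+1)·(6+1)^(6−1) = 1×16807 = 16807 [KW]
Check (6,5,3,5,2,6) → sorted (2,3,5,5,6,6): b_1=2>1, not a PF.
So 46656 − 16807 = 29849 fail.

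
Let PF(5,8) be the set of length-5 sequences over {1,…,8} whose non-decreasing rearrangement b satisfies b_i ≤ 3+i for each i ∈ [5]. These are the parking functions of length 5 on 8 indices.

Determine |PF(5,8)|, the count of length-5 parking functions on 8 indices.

26244

#PF = (8−5+1)·(8+1)^(5−1) = 4×6561 = 26244
Example (2,2,3,3,5) → sorted (2,2,3,3,5): b_i ≤ 3+i ∀i, a PF.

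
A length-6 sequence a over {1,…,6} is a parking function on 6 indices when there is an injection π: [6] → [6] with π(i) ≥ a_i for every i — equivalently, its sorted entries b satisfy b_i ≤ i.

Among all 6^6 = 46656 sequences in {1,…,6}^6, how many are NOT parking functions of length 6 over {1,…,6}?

|PF| = (7−6)·7^(6−1) = 1·16807 = 16807 (Pollak)
Check (5,6,2,4,4,4) → sorted (2,4,4,4,5,6): b_1=2>1, not a PF.
Total 46656; non-PF = 46656−16807 = 29849

29849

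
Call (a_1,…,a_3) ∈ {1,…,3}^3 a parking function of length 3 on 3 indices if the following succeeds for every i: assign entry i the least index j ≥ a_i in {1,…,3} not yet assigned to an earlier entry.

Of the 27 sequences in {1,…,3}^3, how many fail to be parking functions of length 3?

11

#PF = (3+1−3)·(3+1)^{3−1} = 1·16 = 16 (Pollak)
One tuple (3,3,3) → sorted (3,3,3): b_1=3>1, not a PF.
So 27 − 16 = 11 fail.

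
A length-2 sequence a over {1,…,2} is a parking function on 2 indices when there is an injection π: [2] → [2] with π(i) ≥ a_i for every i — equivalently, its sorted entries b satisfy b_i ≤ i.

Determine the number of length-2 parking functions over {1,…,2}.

Count = (2+1−2)·(2+1)^{2−1} = 1·3 = 3 (Pollak)
One tuple (2,1) → sorted (1,2): b_i ≤ i ∀i, a PF.

3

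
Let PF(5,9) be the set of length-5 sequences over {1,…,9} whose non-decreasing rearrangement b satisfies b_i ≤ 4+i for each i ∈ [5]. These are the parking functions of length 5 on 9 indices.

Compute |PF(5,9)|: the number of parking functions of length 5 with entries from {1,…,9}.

|PF(5,9)| = 5·10^4 = 5 · 10000 = 50000 (Pollak)
Check (9,6,8,5,3) → sorted (3,5,6,8,9): b_i ≤ 4+i ∀i, a PF.

50000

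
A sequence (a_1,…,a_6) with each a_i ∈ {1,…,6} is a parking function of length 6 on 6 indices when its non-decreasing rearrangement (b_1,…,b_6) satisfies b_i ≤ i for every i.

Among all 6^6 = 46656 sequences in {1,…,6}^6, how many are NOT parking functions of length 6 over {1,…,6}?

29849

|PF(6,6)| = (6−6+1)·(6+1)^(6−1) = 1·16807 = 16807
E.g. (1,1,6,5,3,5) → sorted (1,1,3,5,5,6): b_4=5>4, not a PF.
6^6 − 16807 = 46656 − 16807 = 29849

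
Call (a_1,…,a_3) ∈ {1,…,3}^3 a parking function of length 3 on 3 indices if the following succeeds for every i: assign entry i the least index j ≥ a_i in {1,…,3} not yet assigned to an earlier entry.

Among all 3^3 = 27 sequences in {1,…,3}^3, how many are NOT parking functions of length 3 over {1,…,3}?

Count = (4−3)·4^(3−1) = 1·16 = 16 (Konheim–Weiss)
Example (3,2,3) → sorted (2,3,3): b_1=2>1, not a PF.
3^3 − 16 = 27 − 16 = 11

11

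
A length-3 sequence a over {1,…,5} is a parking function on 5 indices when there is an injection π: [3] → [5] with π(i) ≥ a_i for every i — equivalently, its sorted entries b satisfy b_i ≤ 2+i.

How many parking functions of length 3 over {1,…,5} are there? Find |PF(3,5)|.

|PF(3,5)| = 3·6^2 = 3·36 = 108 [KW]
Example (5,1,1) → sorted (1,1,5): b_i ≤ 2+i ∀i, a PF.

108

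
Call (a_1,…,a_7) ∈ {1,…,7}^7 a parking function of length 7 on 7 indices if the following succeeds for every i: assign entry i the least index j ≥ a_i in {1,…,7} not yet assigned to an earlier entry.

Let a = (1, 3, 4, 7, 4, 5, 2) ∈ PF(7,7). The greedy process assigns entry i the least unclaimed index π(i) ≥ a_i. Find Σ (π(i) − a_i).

2

Σπ = 7·8/2 = 28 (π permutes [7]); Σa = 1+3+4+7+4+5+2 = 26; disp = 28−26 = 2.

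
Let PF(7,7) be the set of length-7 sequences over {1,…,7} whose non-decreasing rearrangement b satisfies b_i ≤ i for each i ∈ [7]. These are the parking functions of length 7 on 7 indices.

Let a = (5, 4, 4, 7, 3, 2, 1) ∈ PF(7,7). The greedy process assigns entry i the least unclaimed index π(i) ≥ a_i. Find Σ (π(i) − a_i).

Σπ(i) = 1+…+7 = 28; Σa = 5+4+4+7+3+2+1 = 26; disp = 28−26 = 2.

2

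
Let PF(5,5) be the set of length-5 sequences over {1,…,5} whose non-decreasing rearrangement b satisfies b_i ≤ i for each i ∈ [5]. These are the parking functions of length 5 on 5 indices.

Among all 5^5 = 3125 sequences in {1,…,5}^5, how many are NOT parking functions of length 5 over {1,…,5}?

|PF| = (5−5+1)·(5+1)^(5−1) = 1×1296 = 1296 [KW]
E.g. (5,1,4,3,4) → sorted (1,3,4,4,5): b_2=3>2, not a PF.
Total 3125; non-PF = 3125−1296 = 1829

1829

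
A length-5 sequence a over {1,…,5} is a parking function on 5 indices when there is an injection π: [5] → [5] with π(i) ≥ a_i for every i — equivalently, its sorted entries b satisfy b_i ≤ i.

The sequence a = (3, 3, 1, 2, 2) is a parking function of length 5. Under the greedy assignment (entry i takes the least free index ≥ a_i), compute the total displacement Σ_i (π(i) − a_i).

Σπ(i) = 1+…+5 = 15; Σa = 3+3+1+2+2 = 11; disp = 15−11 = 4.

4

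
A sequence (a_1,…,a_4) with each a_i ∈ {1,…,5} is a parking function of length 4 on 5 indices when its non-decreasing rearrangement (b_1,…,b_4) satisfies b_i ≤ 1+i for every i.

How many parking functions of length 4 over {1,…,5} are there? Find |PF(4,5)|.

432

Count = (6−4)·6^(4−1) = 2·216 = 432 [KW]
Check (2,3,3,5) → sorted (2,3,3,5): b_i ≤ 1+i ∀i, a PF.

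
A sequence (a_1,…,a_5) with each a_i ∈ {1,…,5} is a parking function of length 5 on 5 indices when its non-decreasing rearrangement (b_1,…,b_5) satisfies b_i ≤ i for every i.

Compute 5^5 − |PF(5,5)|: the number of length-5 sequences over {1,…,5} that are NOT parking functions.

1829

|PF(5,5)| = 1·6^4 = 1 · 1296 = 1296 (Konheim–Weiss)
One tuple (1,3,5,4,4) → sorted (1,3,4,4,5): b_2=3>2, not a PF.
5^5 − 1296 = 3125 − 1296 = 1829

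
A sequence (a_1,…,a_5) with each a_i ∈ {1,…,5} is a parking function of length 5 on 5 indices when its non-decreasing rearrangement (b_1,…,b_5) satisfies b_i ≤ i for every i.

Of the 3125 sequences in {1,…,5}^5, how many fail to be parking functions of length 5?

1829

Count = (6−5)·6^(5−1) = 1 · 1296 = 1296
Check (4,4,4,5,4) → sorted (4,4,4,4,5): b_1=4>1, not a PF.
Total 3125; non-PF = 3125−1296 = 1829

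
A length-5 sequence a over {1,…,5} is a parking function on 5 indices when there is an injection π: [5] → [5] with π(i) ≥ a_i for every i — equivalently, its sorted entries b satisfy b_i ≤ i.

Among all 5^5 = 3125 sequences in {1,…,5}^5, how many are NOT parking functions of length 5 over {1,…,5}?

1829

|PF| = (6−5)·6^(5−1) = 1 · 1296 = 1296 (Pollak)
E.g. (3,3,4,2,4) → sorted (2,3,3,4,4): b_1=2>1, not a PF.
Total 3125; non-PF = 3125−1296 = 1829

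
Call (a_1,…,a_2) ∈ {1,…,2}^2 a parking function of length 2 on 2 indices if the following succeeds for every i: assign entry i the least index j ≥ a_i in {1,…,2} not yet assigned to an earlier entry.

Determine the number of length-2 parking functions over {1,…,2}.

|PF(2,2)| = (2−2+1)·(2+1)^(2−1) = 1×3 = 3
Example (1,2) → sorted (1,2): b_i ≤ i ∀i, a PF.

3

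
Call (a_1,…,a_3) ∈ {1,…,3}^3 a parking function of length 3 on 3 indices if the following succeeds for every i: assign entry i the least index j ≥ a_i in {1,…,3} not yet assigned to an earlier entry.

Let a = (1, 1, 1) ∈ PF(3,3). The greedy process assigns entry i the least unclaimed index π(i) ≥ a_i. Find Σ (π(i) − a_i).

Σπ(i) = 1+…+3 = 6; Σa = 1+1+1 = 3; disp = 6−3 = 3.

3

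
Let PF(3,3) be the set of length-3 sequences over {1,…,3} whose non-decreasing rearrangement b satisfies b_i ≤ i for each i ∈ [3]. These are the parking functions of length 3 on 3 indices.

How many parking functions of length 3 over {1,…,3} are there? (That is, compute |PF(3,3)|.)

#PF = (3−3+1)·(3+1)^(3−1) = 1 · 16 = 16
Example (1,2,3) → sorted (1,2,3): b_i ≤ i ∀i, a PF.

16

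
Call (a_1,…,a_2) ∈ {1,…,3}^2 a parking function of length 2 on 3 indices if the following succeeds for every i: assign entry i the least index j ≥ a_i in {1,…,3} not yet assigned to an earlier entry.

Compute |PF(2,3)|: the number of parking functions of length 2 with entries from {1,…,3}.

Count = (3−2+1)·(3+1)^(2−1) = 2×4 = 8 (Pollak)
One tuple (3,1) → sorted (1,3): b_i ≤ 1+i ∀i, a PF.

8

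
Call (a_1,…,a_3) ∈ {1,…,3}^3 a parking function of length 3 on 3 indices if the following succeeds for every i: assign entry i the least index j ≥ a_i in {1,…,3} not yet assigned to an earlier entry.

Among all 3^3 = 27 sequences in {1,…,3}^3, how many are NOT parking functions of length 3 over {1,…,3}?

11

|PF| = (4−3)·4^(3−1) = 1×16 = 16 (Pollak)
Example (2,3,3) → sorted (2,3,3): b_1=2>1, not a PF.
So 27 − 16 = 11 fail.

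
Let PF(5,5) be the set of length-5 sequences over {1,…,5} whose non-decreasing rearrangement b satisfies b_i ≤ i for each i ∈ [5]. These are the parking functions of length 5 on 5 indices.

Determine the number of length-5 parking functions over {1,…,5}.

|PF(5,5)| = (5−5+1)·(5+1)^(5−1) = 1·1296 = 1296 [KW]
E.g. (5,3,1,4,2) → sorted (1,2,3,4,5): b_i ≤ i ∀i, a PF.

1296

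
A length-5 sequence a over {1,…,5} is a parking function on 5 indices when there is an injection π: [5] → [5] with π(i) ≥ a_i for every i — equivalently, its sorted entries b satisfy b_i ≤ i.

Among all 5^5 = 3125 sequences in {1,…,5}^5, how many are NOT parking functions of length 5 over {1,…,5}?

|PF(5,5)| = (5+1−5)·(5+1)^{5−1} = 1 · 1296 = 1296 [KW]
Example (4,4,4,4,4) → sorted (4,4,4,4,4): b_1=4>1, not a PF.
So 3125 − 1296 = 1829 fail.

1829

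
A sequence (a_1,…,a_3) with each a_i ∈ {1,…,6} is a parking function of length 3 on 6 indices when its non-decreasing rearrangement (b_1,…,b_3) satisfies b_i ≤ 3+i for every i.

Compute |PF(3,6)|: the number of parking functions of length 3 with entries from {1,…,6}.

|PF(3,6)| = 4·7^2 = 4·49 = 196
Check (6,2,4) → sorted (2,4,6): b_i ≤ 3+i ∀i, a PF.

196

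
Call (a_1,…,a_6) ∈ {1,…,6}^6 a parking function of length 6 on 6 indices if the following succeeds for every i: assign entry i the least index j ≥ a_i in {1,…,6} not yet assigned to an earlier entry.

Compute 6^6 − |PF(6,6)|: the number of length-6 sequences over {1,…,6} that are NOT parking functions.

Count = (6+1−6)·(6+1)^{6−1} = 1×16807 = 16807 [KW]
One tuple (5,6,5,5,4,6) → sorted (4,5,5,5,6,6): b_1=4>1, not a PF.
So 46656 − 16807 = 29849 fail.

29849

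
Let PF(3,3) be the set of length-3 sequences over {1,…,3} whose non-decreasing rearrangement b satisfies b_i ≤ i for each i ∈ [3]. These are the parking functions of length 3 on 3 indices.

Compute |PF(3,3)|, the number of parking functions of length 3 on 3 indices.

16

Count = (3−3+1)·(3+1)^(3−1) = 1×16 = 16 (Konheim–Weiss)
One tuple (2,1,3) → sorted (1,2,3): b_i ≤ i ∀i, a PF.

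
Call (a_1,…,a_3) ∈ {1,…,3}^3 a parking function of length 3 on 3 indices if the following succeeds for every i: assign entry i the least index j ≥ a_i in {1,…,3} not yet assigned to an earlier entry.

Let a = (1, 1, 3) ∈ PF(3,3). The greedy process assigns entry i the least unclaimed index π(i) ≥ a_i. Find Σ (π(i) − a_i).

Σπ = 3·4/2 = 6 (π permutes [3]); Σa = 1+1+3 = 5; disp = 6−5 = 1.

1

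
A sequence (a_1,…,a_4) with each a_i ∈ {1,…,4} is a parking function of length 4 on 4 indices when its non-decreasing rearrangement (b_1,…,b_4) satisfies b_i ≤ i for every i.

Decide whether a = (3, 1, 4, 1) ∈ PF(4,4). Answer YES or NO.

Order a: b = (1, 1, 3, 4).
  b_1=1 ≤ 1
  b_2=1 ≤ 2
  b_3=3 ≤ 3
  b_4=4 ≤ 4
All bounds hold ⇒ YES

YES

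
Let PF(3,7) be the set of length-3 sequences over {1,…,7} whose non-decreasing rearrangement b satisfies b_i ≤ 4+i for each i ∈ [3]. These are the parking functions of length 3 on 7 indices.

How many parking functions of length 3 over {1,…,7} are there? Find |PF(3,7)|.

Count = 5·8^2 = 5 · 64 = 320
Check (3,1,4) → sorted (1,3,4): b_i ≤ 4+i ∀i, a PF.

320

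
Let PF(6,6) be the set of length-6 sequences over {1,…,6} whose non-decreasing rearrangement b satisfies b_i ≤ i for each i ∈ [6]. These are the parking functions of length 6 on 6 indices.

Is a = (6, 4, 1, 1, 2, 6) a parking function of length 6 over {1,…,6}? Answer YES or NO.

Order a: b = (1, 1, 2, 4, 6, 6).
  b_1=1 ≤ 1
  b_2=1 ≤ 2
  b_3=2 ≤ 3
  b_4=4 ≤ 4
  b_5=6 > 5
  fails at i=5 ⇒ NO

NO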